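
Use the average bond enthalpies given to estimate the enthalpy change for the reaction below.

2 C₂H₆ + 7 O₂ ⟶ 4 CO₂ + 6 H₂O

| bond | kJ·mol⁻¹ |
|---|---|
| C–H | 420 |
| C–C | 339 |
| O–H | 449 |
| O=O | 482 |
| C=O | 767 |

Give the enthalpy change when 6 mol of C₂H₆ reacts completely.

Bonds broken (reactants):
  C–C: 2 × 339 = 678
  C–H: 12 × 420 = 5040
  O=O: 7 × 482 = 3374
  Σ(broken) = 9092 kJ
Bonds formed (products):
  C=O: 8 × 767 = 6136
  O–H: 12 × 449 = 5388
  Σ(formed) = 11524 kJ
ΔH = Σ(broken) − Σ(formed) = 9092 − 11524 = −2432 kJ
For 3× the reaction as written: 3 × (−2432) = −7296 kJ

ΔH = −7296 kJ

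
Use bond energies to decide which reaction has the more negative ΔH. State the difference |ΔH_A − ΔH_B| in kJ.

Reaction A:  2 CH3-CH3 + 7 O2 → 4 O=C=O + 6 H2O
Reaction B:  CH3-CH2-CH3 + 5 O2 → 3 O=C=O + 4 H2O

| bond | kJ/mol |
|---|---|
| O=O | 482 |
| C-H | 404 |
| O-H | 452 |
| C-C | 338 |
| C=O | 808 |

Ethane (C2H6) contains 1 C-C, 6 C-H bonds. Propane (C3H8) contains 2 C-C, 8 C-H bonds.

Reaction A:
  Bonds broken (reactants):
    C-C: 2 × 338 = 676
    C-H: 12 × 404 = 4848
    O=O: 7 × 482 = 3374
    Σ(broken) = 8898 kJ
  Bonds formed (products):
    C=O: 8 × 808 = 6464
    O-H: 12 × 452 = 5424
    Σ(formed) = 11888 kJ
  ΔH_A = 8898 − 11888 = −2990 kJ
Reaction B:
  Bonds broken (reactants):
    C-C: 2 × 338 = 676
    C-H: 8 × 404 = 3232
    O=O: 5 × 482 = 2410
    Σ(broken) = 6318 kJ
  Bonds formed (products):
    C=O: 6 × 808 = 4848
    O-H: 8 × 452 = 3616
    Σ(formed) = 8464 kJ
  ΔH_B = 6318 − 8464 = −2146 kJ
ΔH_A − ΔH_B = −844 kJ, so reaction A has the more negative ΔH; |ΔH_A − ΔH_B| = 844 kJ.

Reaction A, by 844 kJ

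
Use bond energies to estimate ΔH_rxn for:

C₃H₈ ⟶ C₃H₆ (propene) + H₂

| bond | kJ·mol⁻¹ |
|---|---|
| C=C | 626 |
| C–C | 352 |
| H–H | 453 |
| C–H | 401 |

ΔH ≈ +75 kJ

Bonds broken (reactants):
  C–C: 2 × 352 = 704
  C–H: 8 × 401 = 3208
  Σ(broken) = 3912 kJ
Bonds formed (products):
  C–C: 1 × 352 = 352
  C–H: 6 × 401 = 2406
  C=C: 1 × 626 = 626
  H–H: 1 × 453 = 453
  Σ(formed) = 3837 kJ
ΔH = Σ(broken) − Σ(formed) = 3912 − 3837 = +75 kJ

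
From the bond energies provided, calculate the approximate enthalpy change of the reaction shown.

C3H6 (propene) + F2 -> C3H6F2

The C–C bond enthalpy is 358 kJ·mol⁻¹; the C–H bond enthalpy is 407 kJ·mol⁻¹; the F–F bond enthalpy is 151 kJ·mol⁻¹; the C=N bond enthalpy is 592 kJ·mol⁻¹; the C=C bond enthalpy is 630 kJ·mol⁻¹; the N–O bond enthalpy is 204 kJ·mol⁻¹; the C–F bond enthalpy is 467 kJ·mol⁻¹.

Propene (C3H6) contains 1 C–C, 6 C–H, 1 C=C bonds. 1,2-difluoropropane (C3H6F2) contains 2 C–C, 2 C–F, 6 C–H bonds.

Bonds broken (reactants):
  C–C: 1 × 358 = 358
  C–H: 6 × 407 = 2442
  C=C: 1 × 630 = 630
  F–F: 1 × 151 = 151
  Σ(broken) = 3581 kJ
Bonds formed (products):
  C–C: 2 × 358 = 716
  C–F: 2 × 467 = 934
  C–H: 6 × 407 = 2442
  Σ(formed) = 4092 kJ
ΔH = Σ(broken) − Σ(formed) = 3581 − 4092 = −511 kJ

ΔH ≈ −511 kJ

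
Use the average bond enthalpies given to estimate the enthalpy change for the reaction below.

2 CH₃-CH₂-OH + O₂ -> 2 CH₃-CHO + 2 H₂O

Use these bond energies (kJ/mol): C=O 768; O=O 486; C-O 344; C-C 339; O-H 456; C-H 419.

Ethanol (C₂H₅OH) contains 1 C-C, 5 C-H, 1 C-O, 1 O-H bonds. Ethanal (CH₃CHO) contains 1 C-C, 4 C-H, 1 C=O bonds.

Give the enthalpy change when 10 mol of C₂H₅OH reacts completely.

Bonds broken (reactants):
  C-C: 2 × 339 = 678
  C-H: 10 × 419 = 4190
  C-O: 2 × 344 = 688
  O-H: 2 × 456 = 912
  O=O: 1 × 486 = 486
  Σ(broken) = 6954 kJ
Bonds formed (products):
  C-C: 2 × 339 = 678
  C-H: 8 × 419 = 3352
  C=O: 2 × 768 = 1536
  O-H: 4 × 456 = 1824
  Σ(formed) = 7390 kJ
ΔH = Σ(broken) − Σ(formed) = 6954 − 7390 = −436 kJ
For 5× the reaction as written: 5 × (−436) = −2180 kJ

ΔH = −2180 kJ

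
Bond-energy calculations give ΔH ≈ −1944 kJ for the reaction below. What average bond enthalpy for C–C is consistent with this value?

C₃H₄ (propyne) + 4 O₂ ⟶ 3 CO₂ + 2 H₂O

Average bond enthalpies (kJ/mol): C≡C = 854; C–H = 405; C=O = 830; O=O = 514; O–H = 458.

Let D be the C–C bond energy.
Σ(broken) = 1×854 + 1×D + 4×405 + 4×514 = 4530 + D
Σ(formed) = 6×830 + 4×458 = 6812
ΔH = Σ(broken) − Σ(formed) = (4530 + D) − (6812) = −2282 + D
Setting this equal to −1944 kJ gives D = 338 kJ/mol.

D(C–C) ≈ 338 kJ/mol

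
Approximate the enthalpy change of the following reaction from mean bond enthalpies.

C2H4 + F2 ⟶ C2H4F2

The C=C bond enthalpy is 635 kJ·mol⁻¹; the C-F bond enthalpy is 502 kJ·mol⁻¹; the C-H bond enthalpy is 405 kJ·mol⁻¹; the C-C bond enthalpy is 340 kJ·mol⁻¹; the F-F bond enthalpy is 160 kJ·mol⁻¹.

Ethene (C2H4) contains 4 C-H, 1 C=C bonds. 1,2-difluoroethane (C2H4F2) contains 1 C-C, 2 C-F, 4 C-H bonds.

Bonds broken (reactants):
  C-H: 4 × 405 = 1620
  C=C: 1 × 635 = 635
  F-F: 1 × 160 = 160
  Σ(broken) = 2415 kJ
Bonds formed (products):
  C-C: 1 × 340 = 340
  C-F: 2 × 502 = 1004
  C-H: 4 × 405 = 1620
  Σ(formed) = 2964 kJ
ΔH = Σ(broken) − Σ(formed) = 2415 − 2964 = −549 kJ

ΔH ≈ −549 kJ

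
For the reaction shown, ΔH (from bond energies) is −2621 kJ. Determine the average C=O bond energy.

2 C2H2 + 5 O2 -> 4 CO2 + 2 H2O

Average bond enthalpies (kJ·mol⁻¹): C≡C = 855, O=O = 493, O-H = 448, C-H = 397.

D(C=O) ≈ 824 kJ/mol

Let D be the C=O bond energy.
Σ(broken) = 2×855 + 4×397 + 5×493 = 5763
Σ(formed) = 8×D + 4×448 = 1792 + 8D
ΔH = Σ(broken) − Σ(formed) = (5763) − (1792 + 8D) = +3971 − 8D
Setting this equal to −2621 kJ gives 8D = 6592, so D = 824 kJ/mol.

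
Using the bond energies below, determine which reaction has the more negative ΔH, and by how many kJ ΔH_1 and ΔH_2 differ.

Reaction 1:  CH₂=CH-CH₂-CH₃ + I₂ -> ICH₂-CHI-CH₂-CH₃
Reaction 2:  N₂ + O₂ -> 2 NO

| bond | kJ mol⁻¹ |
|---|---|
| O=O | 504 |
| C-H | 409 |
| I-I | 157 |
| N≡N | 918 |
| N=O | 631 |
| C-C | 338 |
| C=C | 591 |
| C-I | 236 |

Reaction 1, by 222 kJ

Reaction 1:
  Bonds broken (reactants):
    C-C: 2 × 338 = 676
    C-H: 8 × 409 = 3272
    C=C: 1 × 591 = 591
    I-I: 1 × 157 = 157
    Σ(broken) = 4696 kJ
  Bonds formed (products):
    C-C: 3 × 338 = 1014
    C-H: 8 × 409 = 3272
    C-I: 2 × 236 = 472
    Σ(formed) = 4758 kJ
  ΔH_1 = 4696 − 4758 = −62 kJ
Reaction 2:
  Bonds broken (reactants):
    N≡N: 1 × 918 = 918
    O=O: 1 × 504 = 504
    Σ(broken) = 1422 kJ
  Bonds formed (products):
    N=O: 2 × 631 = 1262
    Σ(formed) = 1262 kJ
  ΔH_2 = 1422 − 1262 = +160 kJ
ΔH_1 − ΔH_2 = −222 kJ, so reaction 1 has the more negative ΔH; |ΔH_1 − ΔH_2| = 222 kJ.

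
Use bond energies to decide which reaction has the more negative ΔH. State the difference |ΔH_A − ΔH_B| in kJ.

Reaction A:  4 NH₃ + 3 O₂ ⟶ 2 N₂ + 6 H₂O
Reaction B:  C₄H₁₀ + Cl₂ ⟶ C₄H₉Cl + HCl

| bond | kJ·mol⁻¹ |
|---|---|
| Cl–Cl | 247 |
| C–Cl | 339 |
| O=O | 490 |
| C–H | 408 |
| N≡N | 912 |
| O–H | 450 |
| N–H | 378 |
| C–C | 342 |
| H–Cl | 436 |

Reaction A, by 1098 kJ

Reaction A:
  Bonds broken (reactants):
    N–H: 12 × 378 = 4536
    O=O: 3 × 490 = 1470
    Σ(broken) = 6006 kJ
  Bonds formed (products):
    N≡N: 2 × 912 = 1824
    O–H: 12 × 450 = 5400
    Σ(formed) = 7224 kJ
  ΔH_A = 6006 − 7224 = −1218 kJ
Reaction B:
  Bonds broken (reactants):
    C–C: 3 × 342 = 1026
    C–H: 10 × 408 = 4080
    Cl–Cl: 1 × 247 = 247
    Σ(broken) = 5353 kJ
  Bonds formed (products):
    C–C: 3 × 342 = 1026
    C–Cl: 1 × 339 = 339
    C–H: 9 × 408 = 3672
    H–Cl: 1 × 436 = 436
    Σ(formed) = 5473 kJ
  ΔH_B = 5353 − 5473 = −120 kJ
ΔH_A − ΔH_B = −1098 kJ, so reaction A has the more negative ΔH; |ΔH_A − ΔH_B| = 1098 kJ.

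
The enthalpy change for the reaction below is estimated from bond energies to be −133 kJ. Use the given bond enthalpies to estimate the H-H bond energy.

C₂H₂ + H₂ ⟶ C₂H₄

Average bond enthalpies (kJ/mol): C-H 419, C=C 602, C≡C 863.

D(H-H) ≈ 444 kJ/mol

Let D be the H-H bond energy.
Σ(broken) = 1×863 + 2×419 + 1×D = 1701 + D
Σ(formed) = 4×419 + 1×602 = 2278
ΔH = Σ(broken) − Σ(formed) = (1701 + D) − (2278) = −577 + D
Setting this equal to −133 kJ gives D = 444 kJ/mol.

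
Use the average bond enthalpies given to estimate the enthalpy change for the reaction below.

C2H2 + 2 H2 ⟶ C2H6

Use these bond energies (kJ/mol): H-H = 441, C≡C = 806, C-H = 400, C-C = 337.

Bonds broken (reactants):
  C≡C: 1 × 806 = 806
  C-H: 2 × 400 = 800
  H-H: 2 × 441 = 882
  Σ(broken) = 2488 kJ
Bonds formed (products):
  C-C: 1 × 337 = 337
  C-H: 6 × 400 = 2400
  Σ(formed) = 2737 kJ
ΔH = Σ(broken) − Σ(formed) = 2488 − 2737 = −249 kJ

ΔH ≈ −249 kJ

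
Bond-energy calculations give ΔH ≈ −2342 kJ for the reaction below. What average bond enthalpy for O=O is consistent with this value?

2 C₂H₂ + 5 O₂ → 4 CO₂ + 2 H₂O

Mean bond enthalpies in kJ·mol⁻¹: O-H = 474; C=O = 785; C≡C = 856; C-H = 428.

Let D be the O=O bond energy.
Σ(broken) = 2×856 + 4×428 + 5×D = 3424 + 5D
Σ(formed) = 8×785 + 4×474 = 8176
ΔH = Σ(broken) − Σ(formed) = (3424 + 5D) − (8176) = −4752 + 5D
Setting this equal to −2342 kJ gives 5D = 2410, so D = 482 kJ/mol.

D(O=O) ≈ 482 kJ/mol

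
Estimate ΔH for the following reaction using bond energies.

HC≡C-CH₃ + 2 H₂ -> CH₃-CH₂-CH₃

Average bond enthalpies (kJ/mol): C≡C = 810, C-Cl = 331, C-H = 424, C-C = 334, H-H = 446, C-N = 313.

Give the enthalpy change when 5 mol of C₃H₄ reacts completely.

ΔH = −1640 kJ

Bonds broken (reactants):
  C≡C: 1 × 810 = 810
  C-C: 1 × 334 = 334
  C-H: 4 × 424 = 1696
  H-H: 2 × 446 = 892
  Σ(broken) = 3732 kJ
Bonds formed (products):
  C-C: 2 × 334 = 668
  C-H: 8 × 424 = 3392
  Σ(formed) = 4060 kJ
ΔH = Σ(broken) − Σ(formed) = 3732 − 4060 = −328 kJ
For 5× the reaction as written: 5 × (−328) = −1640 kJ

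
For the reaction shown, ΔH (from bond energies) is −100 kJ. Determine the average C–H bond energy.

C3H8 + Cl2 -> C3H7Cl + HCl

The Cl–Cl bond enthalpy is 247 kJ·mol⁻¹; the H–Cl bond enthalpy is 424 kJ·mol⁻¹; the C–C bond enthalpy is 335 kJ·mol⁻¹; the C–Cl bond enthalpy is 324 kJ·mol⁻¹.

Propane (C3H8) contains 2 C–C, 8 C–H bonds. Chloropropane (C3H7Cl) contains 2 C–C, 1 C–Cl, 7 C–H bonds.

Let D be the C–H bond energy.
Σ(broken) = 2×335 + 8×D + 1×247 = 917 + 8D
Σ(formed) = 2×335 + 1×324 + 7×D + 1×424 = 1418 + 7D
ΔH = Σ(broken) − Σ(formed) = (917 + 8D) − (1418 + 7D) = −501 + D
Setting this equal to −100 kJ gives D = 401 kJ/mol.

D(C–H) ≈ 401 kJ/mol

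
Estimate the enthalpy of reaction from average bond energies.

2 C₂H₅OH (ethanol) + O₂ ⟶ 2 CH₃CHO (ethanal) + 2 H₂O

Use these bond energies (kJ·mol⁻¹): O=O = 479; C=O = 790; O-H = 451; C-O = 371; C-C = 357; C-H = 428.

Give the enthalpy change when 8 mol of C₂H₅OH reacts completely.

Bonds broken (reactants):
  C-C: 2 × 357 = 714
  C-H: 10 × 428 = 4280
  C-O: 2 × 371 = 742
  O-H: 2 × 451 = 902
  O=O: 1 × 479 = 479
  Σ(broken) = 7117 kJ
Bonds formed (products):
  C-C: 2 × 357 = 714
  C-H: 8 × 428 = 3424
  C=O: 2 × 790 = 1580
  O-H: 4 × 451 = 1804
  Σ(formed) = 7522 kJ
ΔH = Σ(broken) − Σ(formed) = 7117 − 7522 = −405 kJ
For 4× the reaction as written: 4 × (−405) = −1620 kJ

ΔH = −1620 kJ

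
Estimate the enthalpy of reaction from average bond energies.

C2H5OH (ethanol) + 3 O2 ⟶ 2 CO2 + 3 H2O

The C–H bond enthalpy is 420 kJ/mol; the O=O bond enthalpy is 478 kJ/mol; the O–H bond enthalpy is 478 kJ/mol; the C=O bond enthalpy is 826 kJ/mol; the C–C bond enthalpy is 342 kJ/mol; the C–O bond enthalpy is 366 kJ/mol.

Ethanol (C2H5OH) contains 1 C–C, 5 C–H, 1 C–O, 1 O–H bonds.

ΔH ≈ −1452 kJ

Bonds broken (reactants):
  C–C: 1 × 342 = 342
  C–H: 5 × 420 = 2100
  C–O: 1 × 366 = 366
  O–H: 1 × 478 = 478
  O=O: 3 × 478 = 1434
  Σ(broken) = 4720 kJ
Bonds formed (products):
  C=O: 4 × 826 = 3304
  O–H: 6 × 478 = 2868
  Σ(formed) = 6172 kJ
ΔH = Σ(broken) − Σ(formed) = 4720 − 6172 = −1452 kJ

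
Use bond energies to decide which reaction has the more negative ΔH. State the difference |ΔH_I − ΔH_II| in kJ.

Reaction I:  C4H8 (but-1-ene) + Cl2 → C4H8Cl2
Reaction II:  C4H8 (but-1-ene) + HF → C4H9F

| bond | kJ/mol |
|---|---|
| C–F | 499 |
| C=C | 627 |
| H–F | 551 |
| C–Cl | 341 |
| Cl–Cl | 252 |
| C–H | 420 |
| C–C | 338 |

Reaction I:
  Bonds broken (reactants):
    C–C: 2 × 338 = 676
    C–H: 8 × 420 = 3360
    C=C: 1 × 627 = 627
    Cl–Cl: 1 × 252 = 252
    Σ(broken) = 4915 kJ
  Bonds formed (products):
    C–C: 3 × 338 = 1014
    C–Cl: 2 × 341 = 682
    C–H: 8 × 420 = 3360
    Σ(formed) = 5056 kJ
  ΔH_I = 4915 − 5056 = −141 kJ
Reaction II:
  Bonds broken (reactants):
    C–C: 2 × 338 = 676
    C–H: 8 × 420 = 3360
    C=C: 1 × 627 = 627
    H–F: 1 × 551 = 551
    Σ(broken) = 5214 kJ
  Bonds formed (products):
    C–C: 3 × 338 = 1014
    C–F: 1 × 499 = 499
    C–H: 9 × 420 = 3780
    Σ(formed) = 5293 kJ
  ΔH_II = 5214 − 5293 = −79 kJ
ΔH_I − ΔH_II = −62 kJ, so reaction I has the more negative ΔH; |ΔH_I − ΔH_II| = 62 kJ.

Reaction I, by 62 kJ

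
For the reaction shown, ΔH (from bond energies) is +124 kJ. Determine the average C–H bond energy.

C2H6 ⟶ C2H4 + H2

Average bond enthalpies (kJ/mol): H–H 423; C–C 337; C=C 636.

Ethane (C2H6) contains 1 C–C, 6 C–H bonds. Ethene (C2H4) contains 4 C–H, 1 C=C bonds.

D(C–H) ≈ 423 kJ/mol

Let D be the C–H bond energy.
Σ(broken) = 1×337 + 6×D = 337 + 6D
Σ(formed) = 4×D + 1×636 + 1×423 = 1059 + 4D
ΔH = Σ(broken) − Σ(formed) = (337 + 6D) − (1059 + 4D) = −722 + 2D
Setting this equal to +124 kJ gives 2D = 846, so D = 423 kJ/mol.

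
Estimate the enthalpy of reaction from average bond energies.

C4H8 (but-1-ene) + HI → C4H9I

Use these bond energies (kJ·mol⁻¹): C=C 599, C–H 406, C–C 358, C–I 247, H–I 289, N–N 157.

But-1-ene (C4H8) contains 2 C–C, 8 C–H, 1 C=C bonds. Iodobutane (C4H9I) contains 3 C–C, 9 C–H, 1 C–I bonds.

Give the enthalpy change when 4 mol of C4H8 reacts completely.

Bonds broken (reactants):
  C–C: 2 × 358 = 716
  C–H: 8 × 406 = 3248
  C=C: 1 × 599 = 599
  H–I: 1 × 289 = 289
  Σ(broken) = 4852 kJ
Bonds formed (products):
  C–C: 3 × 358 = 1074
  C–H: 9 × 406 = 3654
  C–I: 1 × 247 = 247
  Σ(formed) = 4975 kJ
ΔH = Σ(broken) − Σ(formed) = 4852 − 4975 = −123 kJ
For 4× the reaction as written: 4 × (−123) = −492 kJ

ΔH = −492 kJ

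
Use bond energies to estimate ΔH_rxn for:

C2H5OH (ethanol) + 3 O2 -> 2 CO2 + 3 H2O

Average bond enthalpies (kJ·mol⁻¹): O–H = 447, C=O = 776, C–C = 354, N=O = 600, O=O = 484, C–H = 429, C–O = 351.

ΔH ≈ −1037 kJ

Bonds broken (reactants):
  C–C: 1 × 354 = 354
  C–H: 5 × 429 = 2145
  C–O: 1 × 351 = 351
  O–H: 1 × 447 = 447
  O=O: 3 × 484 = 1452
  Σ(broken) = 4749 kJ
Bonds formed (products):
  C=O: 4 × 776 = 3104
  O–H: 6 × 447 = 2682
  Σ(formed) = 5786 kJ
ΔH = Σ(broken) − Σ(formed) = 4749 − 5786 = −1037 kJ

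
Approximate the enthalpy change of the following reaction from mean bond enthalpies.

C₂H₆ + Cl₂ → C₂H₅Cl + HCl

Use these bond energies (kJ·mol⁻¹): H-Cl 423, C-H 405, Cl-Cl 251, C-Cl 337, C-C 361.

ΔH ≈ −104 kJ

Bonds broken (reactants):
  C-C: 1 × 361 = 361
  C-H: 6 × 405 = 2430
  Cl-Cl: 1 × 251 = 251
  Σ(broken) = 3042 kJ
Bonds formed (products):
  C-C: 1 × 361 = 361
  C-Cl: 1 × 337 = 337
  C-H: 5 × 405 = 2025
  H-Cl: 1 × 423 = 423
  Σ(formed) = 3146 kJ
ΔH = Σ(broken) − Σ(formed) = 3042 − 3146 = −104 kJ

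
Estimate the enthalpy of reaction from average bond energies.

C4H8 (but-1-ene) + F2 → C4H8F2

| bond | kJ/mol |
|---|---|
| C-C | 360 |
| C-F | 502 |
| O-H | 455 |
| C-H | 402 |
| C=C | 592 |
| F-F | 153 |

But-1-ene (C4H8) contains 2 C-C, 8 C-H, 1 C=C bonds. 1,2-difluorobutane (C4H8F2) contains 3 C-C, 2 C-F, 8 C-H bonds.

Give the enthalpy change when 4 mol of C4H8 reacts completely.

Bonds broken (reactants):
  C-C: 2 × 360 = 720
  C-H: 8 × 402 = 3216
  C=C: 1 × 592 = 592
  F-F: 1 × 153 = 153
  Σ(broken) = 4681 kJ
Bonds formed (products):
  C-C: 3 × 360 = 1080
  C-F: 2 × 502 = 1004
  C-H: 8 × 402 = 3216
  Σ(formed) = 5300 kJ
ΔH = Σ(broken) − Σ(formed) = 4681 − 5300 = −619 kJ
For 4× the reaction as written: 4 × (−619) = −2476 kJ

ΔH = −2476 kJ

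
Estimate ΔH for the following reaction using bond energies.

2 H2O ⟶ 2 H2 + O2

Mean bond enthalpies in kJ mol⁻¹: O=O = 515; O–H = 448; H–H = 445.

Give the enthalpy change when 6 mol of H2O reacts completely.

ΔH = +1161 kJ

Bonds broken (reactants):
  O–H: 4 × 448 = 1792
  Σ(broken) = 1792 kJ
Bonds formed (products):
  H–H: 2 × 445 = 890
  O=O: 1 × 515 = 515
  Σ(formed) = 1405 kJ
ΔH = Σ(broken) − Σ(formed) = 1792 − 1405 = +387 kJ
For 3× the reaction as written: 3 × (+387) = +1161 kJ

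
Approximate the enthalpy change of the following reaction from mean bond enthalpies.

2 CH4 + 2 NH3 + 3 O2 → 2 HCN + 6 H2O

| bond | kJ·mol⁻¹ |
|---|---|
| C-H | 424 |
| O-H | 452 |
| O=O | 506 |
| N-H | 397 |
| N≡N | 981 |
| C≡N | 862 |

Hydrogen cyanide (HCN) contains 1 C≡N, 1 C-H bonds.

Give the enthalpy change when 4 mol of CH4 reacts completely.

Bonds broken (reactants):
  C-H: 8 × 424 = 3392
  N-H: 6 × 397 = 2382
  O=O: 3 × 506 = 1518
  Σ(broken) = 7292 kJ
Bonds formed (products):
  C≡N: 2 × 862 = 1724
  C-H: 2 × 424 = 848
  O-H: 12 × 452 = 5424
  Σ(formed) = 7996 kJ
ΔH = Σ(broken) − Σ(formed) = 7292 − 7996 = −704 kJ
For 2× the reaction as written: 2 × (−704) = −1408 kJ

ΔH = −1408 kJ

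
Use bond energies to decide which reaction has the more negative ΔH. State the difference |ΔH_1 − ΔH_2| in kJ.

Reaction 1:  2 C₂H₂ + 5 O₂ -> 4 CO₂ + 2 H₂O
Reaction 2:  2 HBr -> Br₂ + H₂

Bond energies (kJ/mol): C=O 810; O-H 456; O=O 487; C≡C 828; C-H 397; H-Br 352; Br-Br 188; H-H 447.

Reaction 1, by 2694 kJ

Reaction 1:
  Bonds broken (reactants):
    C≡C: 2 × 828 = 1656
    C-H: 4 × 397 = 1588
    O=O: 5 × 487 = 2435
    Σ(broken) = 5679 kJ
  Bonds formed (products):
    C=O: 8 × 810 = 6480
    O-H: 4 × 456 = 1824
    Σ(formed) = 8304 kJ
  ΔH_1 = 5679 − 8304 = −2625 kJ
Reaction 2:
  Bonds broken (reactants):
    H-Br: 2 × 352 = 704
    Σ(broken) = 704 kJ
  Bonds formed (products):
    Br-Br: 1 × 188 = 188
    H-H: 1 × 447 = 447
    Σ(formed) = 635 kJ
  ΔH_2 = 704 − 635 = +69 kJ
ΔH_1 − ΔH_2 = −2694 kJ, so reaction 1 has the more negative ΔH; |ΔH_1 − ΔH_2| = 2694 kJ.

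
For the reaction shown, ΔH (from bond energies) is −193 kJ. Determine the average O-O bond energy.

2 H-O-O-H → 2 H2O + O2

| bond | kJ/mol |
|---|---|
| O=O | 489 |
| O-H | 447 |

D(O-O) ≈ 148 kJ/mol

Let D be the O-O bond energy.
Σ(broken) = 4×447 + 2×D = 1788 + 2D
Σ(formed) = 4×447 + 1×489 = 2277
ΔH = Σ(broken) − Σ(formed) = (1788 + 2D) − (2277) = −489 + 2D
Setting this equal to −193 kJ gives 2D = 296, so D = 148 kJ/mol.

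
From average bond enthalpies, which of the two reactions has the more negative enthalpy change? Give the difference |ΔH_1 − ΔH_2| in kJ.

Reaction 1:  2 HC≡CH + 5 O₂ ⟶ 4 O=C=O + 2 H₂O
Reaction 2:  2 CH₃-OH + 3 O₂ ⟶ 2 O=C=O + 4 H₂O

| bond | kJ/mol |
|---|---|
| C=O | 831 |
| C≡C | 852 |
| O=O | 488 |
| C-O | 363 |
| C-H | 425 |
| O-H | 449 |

Reaction 1:
  Bonds broken (reactants):
    C≡C: 2 × 852 = 1704
    C-H: 4 × 425 = 1700
    O=O: 5 × 488 = 2440
    Σ(broken) = 5844 kJ
  Bonds formed (products):
    C=O: 8 × 831 = 6648
    O-H: 4 × 449 = 1796
    Σ(formed) = 8444 kJ
  ΔH_1 = 5844 − 8444 = −2600 kJ
Reaction 2:
  Bonds broken (reactants):
    C-H: 6 × 425 = 2550
    C-O: 2 × 363 = 726
    O-H: 2 × 449 = 898
    O=O: 3 × 488 = 1464
    Σ(broken) = 5638 kJ
  Bonds formed (products):
    C=O: 4 × 831 = 3324
    O-H: 8 × 449 = 3592
    Σ(formed) = 6916 kJ
  ΔH_2 = 5638 − 6916 = −1278 kJ
ΔH_1 − ΔH_2 = −1322 kJ, so reaction 1 has the more negative ΔH; |ΔH_1 − ΔH_2| = 1322 kJ.

Reaction 1, by 1322 kJ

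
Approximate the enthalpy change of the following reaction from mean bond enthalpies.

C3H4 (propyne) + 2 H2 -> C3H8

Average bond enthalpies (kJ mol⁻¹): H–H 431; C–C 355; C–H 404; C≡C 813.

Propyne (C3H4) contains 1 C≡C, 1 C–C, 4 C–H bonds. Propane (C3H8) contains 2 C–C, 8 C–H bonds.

ΔH ≈ −296 kJ

Bonds broken (reactants):
  C≡C: 1 × 813 = 813
  C–C: 1 × 355 = 355
  C–H: 4 × 404 = 1616
  H–H: 2 × 431 = 862
  Σ(broken) = 3646 kJ
Bonds formed (products):
  C–C: 2 × 355 = 710
  C–H: 8 × 404 = 3232
  Σ(formed) = 3942 kJ
ΔH = Σ(broken) − Σ(formed) = 3646 − 3942 = −296 kJ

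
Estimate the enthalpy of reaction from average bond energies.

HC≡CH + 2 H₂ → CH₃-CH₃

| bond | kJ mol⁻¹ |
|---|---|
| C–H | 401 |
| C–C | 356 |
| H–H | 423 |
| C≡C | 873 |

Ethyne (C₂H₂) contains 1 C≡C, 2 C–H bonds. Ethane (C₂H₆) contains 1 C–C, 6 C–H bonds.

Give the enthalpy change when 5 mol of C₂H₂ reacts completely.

ΔH = −1205 kJ

Bonds broken (reactants):
  C≡C: 1 × 873 = 873
  C–H: 2 × 401 = 802
  H–H: 2 × 423 = 846
  Σ(broken) = 2521 kJ
Bonds formed (products):
  C–C: 1 × 356 = 356
  C–H: 6 × 401 = 2406
  Σ(formed) = 2762 kJ
ΔH = Σ(broken) − Σ(formed) = 2521 − 2762 = −241 kJ
For 5× the reaction as written: 5 × (−241) = −1205 kJ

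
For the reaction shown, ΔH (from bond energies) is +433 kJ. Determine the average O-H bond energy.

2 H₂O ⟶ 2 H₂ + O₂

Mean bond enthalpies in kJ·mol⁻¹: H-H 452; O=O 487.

D(O-H) ≈ 456 kJ/mol

Let D be the O-H bond energy.
Σ(broken) = 4×D = 4D
Σ(formed) = 2×452 + 1×487 = 1391
ΔH = Σ(broken) − Σ(formed) = (4D) − (1391) = −1391 + 4D
Setting this equal to +433 kJ gives 4D = 1824, so D = 456 kJ/mol.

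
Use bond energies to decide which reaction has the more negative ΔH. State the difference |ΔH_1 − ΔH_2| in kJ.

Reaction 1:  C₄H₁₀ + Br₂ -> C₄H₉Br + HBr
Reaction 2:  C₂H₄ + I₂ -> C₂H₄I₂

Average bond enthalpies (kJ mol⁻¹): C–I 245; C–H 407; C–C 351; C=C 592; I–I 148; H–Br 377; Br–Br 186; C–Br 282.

Reaction 1:
  Bonds broken (reactants):
    Br–Br: 1 × 186 = 186
    C–C: 3 × 351 = 1053
    C–H: 10 × 407 = 4070
    Σ(broken) = 5309 kJ
  Bonds formed (products):
    C–Br: 1 × 282 = 282
    C–C: 3 × 351 = 1053
    C–H: 9 × 407 = 3663
    H–Br: 1 × 377 = 377
    Σ(formed) = 5375 kJ
  ΔH_1 = 5309 − 5375 = −66 kJ
Reaction 2:
  Bonds broken (reactants):
    C–H: 4 × 407 = 1628
    C=C: 1 × 592 = 592
    I–I: 1 × 148 = 148
    Σ(broken) = 2368 kJ
  Bonds formed (products):
    C–C: 1 × 351 = 351
    C–H: 4 × 407 = 1628
    C–I: 2 × 245 = 490
    Σ(formed) = 2469 kJ
  ΔH_2 = 2368 − 2469 = −101 kJ
ΔH_1 − ΔH_2 = +35 kJ, so reaction 2 has the more negative ΔH; |ΔH_1 − ΔH_2| = 35 kJ.

Reaction 2, by 35 kJ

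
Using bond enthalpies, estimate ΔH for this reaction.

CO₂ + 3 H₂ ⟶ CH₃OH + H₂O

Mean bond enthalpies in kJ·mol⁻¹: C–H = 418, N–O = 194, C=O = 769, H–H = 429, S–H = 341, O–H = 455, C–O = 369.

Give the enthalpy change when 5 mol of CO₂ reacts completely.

ΔH = −815 kJ

Bonds broken (reactants):
  C=O: 2 × 769 = 1538
  H–H: 3 × 429 = 1287
  Σ(broken) = 2825 kJ
Bonds formed (products):
  C–H: 3 × 418 = 1254
  C–O: 1 × 369 = 369
  O–H: 3 × 455 = 1365
  Σ(formed) = 2988 kJ
ΔH = Σ(broken) − Σ(formed) = 2825 − 2988 = −163 kJ
For 5× the reaction as written: 5 × (−163) = −815 kJ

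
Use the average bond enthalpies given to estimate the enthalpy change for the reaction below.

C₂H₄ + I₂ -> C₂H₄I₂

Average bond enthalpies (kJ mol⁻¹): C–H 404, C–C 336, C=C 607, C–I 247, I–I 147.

Bonds broken (reactants):
  C–H: 4 × 404 = 1616
  C=C: 1 × 607 = 607
  I–I: 1 × 147 = 147
  Σ(broken) = 2370 kJ
Bonds formed (products):
  C–C: 1 × 336 = 336
  C–H: 4 × 404 = 1616
  C–I: 2 × 247 = 494
  Σ(formed) = 2446 kJ
ΔH = Σ(broken) − Σ(formed) = 2370 − 2446 = −76 kJ

ΔH ≈ −76 kJ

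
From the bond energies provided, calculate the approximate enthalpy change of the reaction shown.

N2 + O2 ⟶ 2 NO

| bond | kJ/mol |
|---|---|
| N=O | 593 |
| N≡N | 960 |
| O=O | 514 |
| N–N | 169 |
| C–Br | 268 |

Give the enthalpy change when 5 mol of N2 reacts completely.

ΔH = +1440 kJ

Bonds broken (reactants):
  N≡N: 1 × 960 = 960
  O=O: 1 × 514 = 514
  Σ(broken) = 1474 kJ
Bonds formed (products):
  N=O: 2 × 593 = 1186
  Σ(formed) = 1186 kJ
ΔH = Σ(broken) − Σ(formed) = 1474 − 1186 = +288 kJ
For 5× the reaction as written: 5 × (+288) = +1440 kJ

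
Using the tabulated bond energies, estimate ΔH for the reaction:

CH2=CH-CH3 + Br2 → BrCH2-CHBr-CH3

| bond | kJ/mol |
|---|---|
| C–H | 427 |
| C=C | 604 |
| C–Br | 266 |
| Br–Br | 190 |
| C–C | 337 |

ΔH ≈ −75 kJ

Bonds broken (reactants):
  Br–Br: 1 × 190 = 190
  C–C: 1 × 337 = 337
  C–H: 6 × 427 = 2562
  C=C: 1 × 604 = 604
  Σ(broken) = 3693 kJ
Bonds formed (products):
  C–Br: 2 × 266 = 532
  C–C: 2 × 337 = 674
  C–H: 6 × 427 = 2562
  Σ(formed) = 3768 kJ
ΔH = Σ(broken) − Σ(formed) = 3693 − 3768 = −75 kJ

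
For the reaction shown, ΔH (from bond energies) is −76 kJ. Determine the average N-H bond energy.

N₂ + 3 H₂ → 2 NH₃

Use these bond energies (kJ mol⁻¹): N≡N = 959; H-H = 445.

Let D be the N-H bond energy.
Σ(broken) = 3×445 + 1×959 = 2294
Σ(formed) = 6×D = 6D
ΔH = Σ(broken) − Σ(formed) = (2294) − (6D) = +2294 − 6D
Setting this equal to −76 kJ gives 6D = 2370, so D = 395 kJ/mol.

D(N-H) ≈ 395 kJ/mol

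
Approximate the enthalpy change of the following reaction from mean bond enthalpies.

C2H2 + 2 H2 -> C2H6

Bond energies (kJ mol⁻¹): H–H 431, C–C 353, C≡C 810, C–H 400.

ΔH ≈ −281 kJ

Bonds broken (reactants):
  C≡C: 1 × 810 = 810
  C–H: 2 × 400 = 800
  H–H: 2 × 431 = 862
  Σ(broken) = 2472 kJ
Bonds formed (products):
  C–C: 1 × 353 = 353
  C–H: 6 × 400 = 2400
  Σ(formed) = 2753 kJ
ΔH = Σ(broken) − Σ(formed) = 2472 − 2753 = −281 kJ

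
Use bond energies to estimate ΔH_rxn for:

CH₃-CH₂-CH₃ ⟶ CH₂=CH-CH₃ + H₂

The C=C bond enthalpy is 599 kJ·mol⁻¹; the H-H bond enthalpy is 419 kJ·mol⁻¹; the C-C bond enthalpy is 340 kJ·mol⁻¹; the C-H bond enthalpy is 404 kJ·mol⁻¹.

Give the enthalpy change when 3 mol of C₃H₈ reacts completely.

ΔH = +390 kJ

Bonds broken (reactants):
  C-C: 2 × 340 = 680
  C-H: 8 × 404 = 3232
  Σ(broken) = 3912 kJ
Bonds formed (products):
  C-C: 1 × 340 = 340
  C-H: 6 × 404 = 2424
  C=C: 1 × 599 = 599
  H-H: 1 × 419 = 419
  Σ(formed) = 3782 kJ
ΔH = Σ(broken) − Σ(formed) = 3912 − 3782 = +130 kJ
For 3× the reaction as written: 3 × (+130) = +390 kJ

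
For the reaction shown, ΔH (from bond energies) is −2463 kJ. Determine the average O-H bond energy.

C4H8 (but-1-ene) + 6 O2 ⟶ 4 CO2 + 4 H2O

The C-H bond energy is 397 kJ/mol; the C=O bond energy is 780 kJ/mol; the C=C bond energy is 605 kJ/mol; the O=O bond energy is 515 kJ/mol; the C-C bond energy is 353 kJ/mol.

Let D be the O-H bond energy.
Σ(broken) = 2×353 + 8×397 + 1×605 + 6×515 = 7577
Σ(formed) = 8×780 + 8×D = 6240 + 8D
ΔH = Σ(broken) − Σ(formed) = (7577) − (6240 + 8D) = +1337 − 8D
Setting this equal to −2463 kJ gives 8D = 3800, so D = 475 kJ/mol.

D(O-H) ≈ 475 kJ/mol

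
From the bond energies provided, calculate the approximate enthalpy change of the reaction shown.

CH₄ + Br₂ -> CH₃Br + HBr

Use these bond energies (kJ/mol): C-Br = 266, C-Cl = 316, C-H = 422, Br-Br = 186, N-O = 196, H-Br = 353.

Bonds broken (reactants):
  Br-Br: 1 × 186 = 186
  C-H: 4 × 422 = 1688
  Σ(broken) = 1874 kJ
Bonds formed (products):
  C-Br: 1 × 266 = 266
  C-H: 3 × 422 = 1266
  H-Br: 1 × 353 = 353
  Σ(formed) = 1885 kJ
ΔH = Σ(broken) − Σ(formed) = 1874 − 1885 = −11 kJ

ΔH ≈ −11 kJ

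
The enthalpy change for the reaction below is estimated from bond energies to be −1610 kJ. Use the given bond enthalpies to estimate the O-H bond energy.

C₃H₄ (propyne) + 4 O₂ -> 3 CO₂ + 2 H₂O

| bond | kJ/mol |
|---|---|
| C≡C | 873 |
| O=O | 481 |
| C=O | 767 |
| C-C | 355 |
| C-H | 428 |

D(O-H) ≈ 468 kJ/mol

Let D be the O-H bond energy.
Σ(broken) = 1×873 + 1×355 + 4×428 + 4×481 = 4864
Σ(formed) = 6×767 + 4×D = 4602 + 4D
ΔH = Σ(broken) − Σ(formed) = (4864) − (4602 + 4D) = +262 − 4D
Setting this equal to −1610 kJ gives 4D = 1872, so D = 468 kJ/mol.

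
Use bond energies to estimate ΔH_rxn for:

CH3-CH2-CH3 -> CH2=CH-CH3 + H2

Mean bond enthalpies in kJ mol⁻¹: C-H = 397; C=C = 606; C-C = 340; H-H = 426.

ΔH ≈ +102 kJ

Bonds broken (reactants):
  C-C: 2 × 340 = 680
  C-H: 8 × 397 = 3176
  Σ(broken) = 3856 kJ
Bonds formed (products):
  C-C: 1 × 340 = 340
  C-H: 6 × 397 = 2382
  C=C: 1 × 606 = 606
  H-H: 1 × 426 = 426
  Σ(formed) = 3754 kJ
ΔH = Σ(broken) − Σ(formed) = 3856 − 3754 = +102 kJ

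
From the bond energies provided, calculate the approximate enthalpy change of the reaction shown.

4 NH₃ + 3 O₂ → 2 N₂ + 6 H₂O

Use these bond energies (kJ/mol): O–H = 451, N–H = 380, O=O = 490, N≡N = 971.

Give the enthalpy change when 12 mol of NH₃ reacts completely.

Bonds broken (reactants):
  N–H: 12 × 380 = 4560
  O=O: 3 × 490 = 1470
  Σ(broken) = 6030 kJ
Bonds formed (products):
  N≡N: 2 × 971 = 1942
  O–H: 12 × 451 = 5412
  Σ(formed) = 7354 kJ
ΔH = Σ(broken) − Σ(formed) = 6030 − 7354 = −1324 kJ
For 3× the reaction as written: 3 × (−1324) = −3972 kJ

ΔH = −3972 kJ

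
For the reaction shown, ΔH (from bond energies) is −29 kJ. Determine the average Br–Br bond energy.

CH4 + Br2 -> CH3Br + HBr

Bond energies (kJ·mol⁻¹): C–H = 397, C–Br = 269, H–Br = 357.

D(Br–Br) ≈ 200 kJ/mol

Let D be the Br–Br bond energy.
Σ(broken) = 1×D + 4×397 = 1588 + D
Σ(formed) = 1×269 + 3×397 + 1×357 = 1817
ΔH = Σ(broken) − Σ(formed) = (1588 + D) − (1817) = −229 + D
Setting this equal to −29 kJ gives D = 200 kJ/mol.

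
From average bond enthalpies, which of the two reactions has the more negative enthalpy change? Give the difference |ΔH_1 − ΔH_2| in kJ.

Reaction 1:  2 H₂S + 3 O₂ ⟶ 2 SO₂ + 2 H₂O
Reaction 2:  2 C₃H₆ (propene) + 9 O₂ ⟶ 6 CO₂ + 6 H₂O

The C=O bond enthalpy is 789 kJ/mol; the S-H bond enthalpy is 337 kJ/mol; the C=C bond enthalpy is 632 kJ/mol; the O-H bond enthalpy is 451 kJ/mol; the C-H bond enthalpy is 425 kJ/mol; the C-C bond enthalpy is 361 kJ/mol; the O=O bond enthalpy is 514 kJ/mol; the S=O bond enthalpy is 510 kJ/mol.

Reaction 2, by 2214 kJ

Reaction 1:
  Bonds broken (reactants):
    O=O: 3 × 514 = 1542
    S-H: 4 × 337 = 1348
    Σ(broken) = 2890 kJ
  Bonds formed (products):
    O-H: 4 × 451 = 1804
    S=O: 4 × 510 = 2040
    Σ(formed) = 3844 kJ
  ΔH_1 = 2890 − 3844 = −954 kJ
Reaction 2:
  Bonds broken (reactants):
    C-C: 2 × 361 = 722
    C-H: 12 × 425 = 5100
    C=C: 2 × 632 = 1264
    O=O: 9 × 514 = 4626
    Σ(broken) = 11712 kJ
  Bonds formed (products):
    C=O: 12 × 789 = 9468
    O-H: 12 × 451 = 5412
    Σ(formed) = 14880 kJ
  ΔH_2 = 11712 − 14880 = −3168 kJ
ΔH_1 − ΔH_2 = +2214 kJ, so reaction 2 has the more negative ΔH; |ΔH_1 − ΔH_2| = 2214 kJ.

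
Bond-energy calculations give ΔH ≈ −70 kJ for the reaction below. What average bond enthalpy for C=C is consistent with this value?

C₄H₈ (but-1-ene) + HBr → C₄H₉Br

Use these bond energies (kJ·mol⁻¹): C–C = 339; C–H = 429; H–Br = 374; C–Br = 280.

D(C=C) ≈ 604 kJ/mol

Let D be the C=C bond energy.
Σ(broken) = 2×339 + 8×429 + 1×D + 1×374 = 4484 + D
Σ(formed) = 1×280 + 3×339 + 9×429 = 5158
ΔH = Σ(broken) − Σ(formed) = (4484 + D) − (5158) = −674 + D
Setting this equal to −70 kJ gives D = 604 kJ/mol.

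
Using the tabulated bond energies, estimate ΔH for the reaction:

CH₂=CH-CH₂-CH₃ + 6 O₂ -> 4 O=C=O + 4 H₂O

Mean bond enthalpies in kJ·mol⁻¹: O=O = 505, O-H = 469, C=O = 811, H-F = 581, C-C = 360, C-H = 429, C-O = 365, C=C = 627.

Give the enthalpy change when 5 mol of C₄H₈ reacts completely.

Bonds broken (reactants):
  C-C: 2 × 360 = 720
  C-H: 8 × 429 = 3432
  C=C: 1 × 627 = 627
  O=O: 6 × 505 = 3030
  Σ(broken) = 7809 kJ
Bonds formed (products):
  C=O: 8 × 811 = 6488
  O-H: 8 × 469 = 3752
  Σ(formed) = 10240 kJ
ΔH = Σ(broken) − Σ(formed) = 7809 − 10240 = −2431 kJ
For 5× the reaction as written: 5 × (−2431) = −12155 kJ

ΔH = −12155 kJ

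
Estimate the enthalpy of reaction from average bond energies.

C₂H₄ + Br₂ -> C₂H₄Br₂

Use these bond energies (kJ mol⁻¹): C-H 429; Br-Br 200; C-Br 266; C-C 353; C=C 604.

Bonds broken (reactants):
  Br-Br: 1 × 200 = 200
  C-H: 4 × 429 = 1716
  C=C: 1 × 604 = 604
  Σ(broken) = 2520 kJ
Bonds formed (products):
  C-Br: 2 × 266 = 532
  C-C: 1 × 353 = 353
  C-H: 4 × 429 = 1716
  Σ(formed) = 2601 kJ
ΔH = Σ(broken) − Σ(formed) = 2520 − 2601 = −81 kJ

ΔH ≈ −81 kJ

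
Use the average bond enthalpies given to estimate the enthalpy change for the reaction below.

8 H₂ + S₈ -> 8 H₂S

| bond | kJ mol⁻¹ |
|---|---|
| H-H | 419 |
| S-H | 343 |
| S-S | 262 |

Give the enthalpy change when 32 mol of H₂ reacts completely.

Bonds broken (reactants):
  H-H: 8 × 419 = 3352
  S-S: 8 × 262 = 2096
  Σ(broken) = 5448 kJ
Bonds formed (products):
  S-H: 16 × 343 = 5488
  Σ(formed) = 5488 kJ
ΔH = Σ(broken) − Σ(formed) = 5448 − 5488 = −40 kJ
For 4× the reaction as written: 4 × (−40) = −160 kJ

ΔH = −160 kJ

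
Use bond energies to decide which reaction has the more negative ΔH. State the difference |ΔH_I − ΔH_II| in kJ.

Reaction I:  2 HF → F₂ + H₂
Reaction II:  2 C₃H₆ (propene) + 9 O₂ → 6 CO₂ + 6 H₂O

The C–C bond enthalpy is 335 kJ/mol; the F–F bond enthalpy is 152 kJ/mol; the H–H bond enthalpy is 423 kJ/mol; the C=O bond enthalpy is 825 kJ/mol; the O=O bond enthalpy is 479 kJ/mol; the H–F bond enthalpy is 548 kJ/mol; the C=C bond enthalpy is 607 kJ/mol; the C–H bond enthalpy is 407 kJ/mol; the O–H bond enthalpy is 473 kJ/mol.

Reaction II, by 5018 kJ

Reaction I:
  Bonds broken (reactants):
    H–F: 2 × 548 = 1096
    Σ(broken) = 1096 kJ
  Bonds formed (products):
    F–F: 1 × 152 = 152
    H–H: 1 × 423 = 423
    Σ(formed) = 575 kJ
  ΔH_I = 1096 − 575 = +521 kJ
Reaction II:
  Bonds broken (reactants):
    C–C: 2 × 335 = 670
    C–H: 12 × 407 = 4884
    C=C: 2 × 607 = 1214
    O=O: 9 × 479 = 4311
    Σ(broken) = 11079 kJ
  Bonds formed (products):
    C=O: 12 × 825 = 9900
    O–H: 12 × 473 = 5676
    Σ(formed) = 15576 kJ
  ΔH_II = 11079 − 15576 = −4497 kJ
ΔH_I − ΔH_II = +5018 kJ, so reaction II has the more negative ΔH; |ΔH_I − ΔH_II| = 5018 kJ.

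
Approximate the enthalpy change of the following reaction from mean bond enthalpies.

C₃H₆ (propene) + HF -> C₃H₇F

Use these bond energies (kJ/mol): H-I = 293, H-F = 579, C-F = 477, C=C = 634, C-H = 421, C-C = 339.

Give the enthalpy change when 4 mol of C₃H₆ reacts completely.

Bonds broken (reactants):
  C-C: 1 × 339 = 339
  C-H: 6 × 421 = 2526
  C=C: 1 × 634 = 634
  H-F: 1 × 579 = 579
  Σ(broken) = 4078 kJ
Bonds formed (products):
  C-C: 2 × 339 = 678
  C-F: 1 × 477 = 477
  C-H: 7 × 421 = 2947
  Σ(formed) = 4102 kJ
ΔH = Σ(broken) − Σ(formed) = 4078 − 4102 = −24 kJ
For 4× the reaction as written: 4 × (−24) = −96 kJ

ΔH = −96 kJ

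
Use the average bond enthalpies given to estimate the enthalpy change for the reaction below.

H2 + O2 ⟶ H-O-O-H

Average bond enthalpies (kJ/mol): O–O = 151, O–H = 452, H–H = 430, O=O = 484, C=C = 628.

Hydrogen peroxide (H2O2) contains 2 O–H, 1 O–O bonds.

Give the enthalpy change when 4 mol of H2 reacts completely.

ΔH = −564 kJ

Bonds broken (reactants):
  H–H: 1 × 430 = 430
  O=O: 1 × 484 = 484
  Σ(broken) = 914 kJ
Bonds formed (products):
  O–H: 2 × 452 = 904
  O–O: 1 × 151 = 151
  Σ(formed) = 1055 kJ
ΔH = Σ(broken) − Σ(formed) = 914 − 1055 = −141 kJ
For 4× the reaction as written: 4 × (−141) = −564 kJ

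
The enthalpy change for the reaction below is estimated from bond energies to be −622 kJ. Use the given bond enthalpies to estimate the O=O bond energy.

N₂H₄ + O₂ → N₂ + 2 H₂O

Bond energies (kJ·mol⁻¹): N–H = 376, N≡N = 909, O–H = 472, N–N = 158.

D(O=O) ≈ 513 kJ/mol

Let D be the O=O bond energy.
Σ(broken) = 4×376 + 1×158 + 1×D = 1662 + D
Σ(formed) = 1×909 + 4×472 = 2797
ΔH = Σ(broken) − Σ(formed) = (1662 + D) − (2797) = −1135 + D
Setting this equal to −622 kJ gives D = 513 kJ/mol.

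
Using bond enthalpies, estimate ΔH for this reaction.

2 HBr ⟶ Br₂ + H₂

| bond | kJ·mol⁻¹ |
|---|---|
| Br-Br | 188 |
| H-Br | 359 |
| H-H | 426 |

ΔH ≈ +104 kJ

Bonds broken (reactants):
  H-Br: 2 × 359 = 718
  Σ(broken) = 718 kJ
Bonds formed (products):
  Br-Br: 1 × 188 = 188
  H-H: 1 × 426 = 426
  Σ(formed) = 614 kJ
ΔH = Σ(broken) − Σ(formed) = 718 − 614 = +104 kJ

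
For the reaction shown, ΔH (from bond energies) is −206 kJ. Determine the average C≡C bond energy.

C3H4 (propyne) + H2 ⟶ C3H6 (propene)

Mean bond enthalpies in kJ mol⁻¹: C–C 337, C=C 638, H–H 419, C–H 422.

D(C≡C) ≈ 857 kJ/mol

Let D be the C≡C bond energy.
Σ(broken) = 1×D + 1×337 + 4×422 + 1×419 = 2444 + D
Σ(formed) = 1×337 + 6×422 + 1×638 = 3507
ΔH = Σ(broken) − Σ(formed) = (2444 + D) − (3507) = −1063 + D
Setting this equal to −206 kJ gives D = 857 kJ/mol.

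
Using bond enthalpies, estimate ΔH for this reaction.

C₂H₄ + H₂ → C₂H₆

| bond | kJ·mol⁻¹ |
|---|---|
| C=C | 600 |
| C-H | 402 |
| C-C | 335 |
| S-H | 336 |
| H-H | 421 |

ΔH ≈ −118 kJ

Bonds broken (reactants):
  C-H: 4 × 402 = 1608
  C=C: 1 × 600 = 600
  H-H: 1 × 421 = 421
  Σ(broken) = 2629 kJ
Bonds formed (products):
  C-C: 1 × 335 = 335
  C-H: 6 × 402 = 2412
  Σ(formed) = 2747 kJ
ΔH = Σ(broken) − Σ(formed) = 2629 − 2747 = −118 kJ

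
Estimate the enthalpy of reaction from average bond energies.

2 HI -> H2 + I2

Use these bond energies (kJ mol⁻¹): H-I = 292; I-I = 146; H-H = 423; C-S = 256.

Bonds broken (reactants):
  H-I: 2 × 292 = 584
  Σ(broken) = 584 kJ
Bonds formed (products):
  H-H: 1 × 423 = 423
  I-I: 1 × 146 = 146
  Σ(formed) = 569 kJ
ΔH = Σ(broken) − Σ(formed) = 584 − 569 = +15 kJ

ΔH ≈ +15 kJ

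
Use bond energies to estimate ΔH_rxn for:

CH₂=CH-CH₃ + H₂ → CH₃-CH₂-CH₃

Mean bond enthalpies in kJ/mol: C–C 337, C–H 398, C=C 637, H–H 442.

ΔH ≈ −54 kJ

Bonds broken (reactants):
  C–C: 1 × 337 = 337
  C–H: 6 × 398 = 2388
  C=C: 1 × 637 = 637
  H–H: 1 × 442 = 442
  Σ(broken) = 3804 kJ
Bonds formed (products):
  C–C: 2 × 337 = 674
  C–H: 8 × 398 = 3184
  Σ(formed) = 3858 kJ
ΔH = Σ(broken) − Σ(formed) = 3804 − 3858 = −54 kJ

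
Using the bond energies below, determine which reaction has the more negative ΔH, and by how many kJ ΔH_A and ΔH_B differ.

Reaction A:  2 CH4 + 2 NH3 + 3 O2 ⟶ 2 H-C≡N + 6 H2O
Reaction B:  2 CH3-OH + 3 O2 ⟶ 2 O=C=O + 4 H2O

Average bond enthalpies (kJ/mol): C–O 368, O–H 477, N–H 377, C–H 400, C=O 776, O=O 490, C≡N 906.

Reaction A:
  Bonds broken (reactants):
    C–H: 8 × 400 = 3200
    N–H: 6 × 377 = 2262
    O=O: 3 × 490 = 1470
    Σ(broken) = 6932 kJ
  Bonds formed (products):
    C≡N: 2 × 906 = 1812
    C–H: 2 × 400 = 800
    O–H: 12 × 477 = 5724
    Σ(formed) = 8336 kJ
  ΔH_A = 6932 − 8336 = −1404 kJ
Reaction B:
  Bonds broken (reactants):
    C–H: 6 × 400 = 2400
    C–O: 2 × 368 = 736
    O–H: 2 × 477 = 954
    O=O: 3 × 490 = 1470
    Σ(broken) = 5560 kJ
  Bonds formed (products):
    C=O: 4 × 776 = 3104
    O–H: 8 × 477 = 3816
    Σ(formed) = 6920 kJ
  ΔH_B = 5560 − 6920 = −1360 kJ
ΔH_A − ΔH_B = −44 kJ, so reaction A has the more negative ΔH; |ΔH_A − ΔH_B| = 44 kJ.

Reaction A, by 44 kJ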